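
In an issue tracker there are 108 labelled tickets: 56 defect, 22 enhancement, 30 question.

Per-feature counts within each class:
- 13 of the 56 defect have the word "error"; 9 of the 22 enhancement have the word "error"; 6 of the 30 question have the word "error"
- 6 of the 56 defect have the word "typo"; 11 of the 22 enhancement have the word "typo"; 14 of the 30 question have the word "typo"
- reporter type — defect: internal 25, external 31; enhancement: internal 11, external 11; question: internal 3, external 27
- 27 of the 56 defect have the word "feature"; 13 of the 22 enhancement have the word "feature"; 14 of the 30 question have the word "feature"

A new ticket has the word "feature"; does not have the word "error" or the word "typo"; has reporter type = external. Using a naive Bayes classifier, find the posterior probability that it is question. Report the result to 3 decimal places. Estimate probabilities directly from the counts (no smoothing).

defect: (56/108) × (43/56) × (50/56) × (31/56) × (27/56) ≈ 0.0948803
enhancement: (22/108) × (13/22) × (11/22) × (11/22) × (13/22) ≈ 0.017782
question: (30/108) × (24/30) × (16/30) × (27/30) × (14/30) ≈ 0.0497778
P(question | x) = 0.0497778 / 0.1624401 ≈ 0.306

0.306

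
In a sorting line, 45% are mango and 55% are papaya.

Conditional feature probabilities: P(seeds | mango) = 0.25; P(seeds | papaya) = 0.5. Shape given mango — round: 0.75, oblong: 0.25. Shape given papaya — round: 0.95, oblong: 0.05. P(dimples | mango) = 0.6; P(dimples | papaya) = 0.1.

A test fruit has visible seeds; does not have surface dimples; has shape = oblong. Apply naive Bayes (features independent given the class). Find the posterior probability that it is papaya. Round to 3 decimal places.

0.524

mango: 0.45 × 0.25 × 0.25 × (1−0.6) = 0.01125
papaya: 0.55 × 0.5 × 0.05 × (1−0.1) = 0.012375
P(papaya | x) = 0.012375 / 0.023625 ≈ 0.524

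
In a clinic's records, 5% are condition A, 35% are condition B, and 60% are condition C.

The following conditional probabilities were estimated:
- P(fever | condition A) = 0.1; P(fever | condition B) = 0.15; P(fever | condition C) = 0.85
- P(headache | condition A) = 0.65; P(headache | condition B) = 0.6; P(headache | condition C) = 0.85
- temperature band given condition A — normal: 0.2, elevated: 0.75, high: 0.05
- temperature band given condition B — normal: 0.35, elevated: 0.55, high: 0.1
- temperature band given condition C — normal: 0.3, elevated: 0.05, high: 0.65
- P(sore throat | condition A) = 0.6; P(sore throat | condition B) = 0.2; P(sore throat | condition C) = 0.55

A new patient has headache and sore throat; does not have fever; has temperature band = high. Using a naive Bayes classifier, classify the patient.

condition C

condition A: 0.05 × (1−0.1) × 0.65 × 0.05 × 0.6 = 0.0008775
condition B: 0.35 × (1−0.15) × 0.6 × 0.1 × 0.2 = 0.00357
condition C: 0.6 × (1−0.85) × 0.85 × 0.65 × 0.55 = 0.02734875
Highest score → condition C.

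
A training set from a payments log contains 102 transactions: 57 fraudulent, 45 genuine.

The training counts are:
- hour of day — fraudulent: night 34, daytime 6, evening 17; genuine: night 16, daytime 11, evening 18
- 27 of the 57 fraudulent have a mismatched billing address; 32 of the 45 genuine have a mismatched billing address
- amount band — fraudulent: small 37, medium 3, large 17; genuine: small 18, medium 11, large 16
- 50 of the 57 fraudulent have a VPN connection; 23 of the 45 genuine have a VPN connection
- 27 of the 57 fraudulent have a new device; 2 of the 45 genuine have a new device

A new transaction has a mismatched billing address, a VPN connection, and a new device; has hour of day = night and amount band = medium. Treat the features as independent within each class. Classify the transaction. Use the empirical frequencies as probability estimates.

fraudulent: (57/102) × (34/57) × (27/57) × (3/57) × (50/57) × (27/57) ≈ 0.00345301
genuine: (45/102) × (16/45) × (32/45) × (11/45) × (23/45) × (2/45) ≈ 0.000619399
Highest score → fraudulent.

fraudulent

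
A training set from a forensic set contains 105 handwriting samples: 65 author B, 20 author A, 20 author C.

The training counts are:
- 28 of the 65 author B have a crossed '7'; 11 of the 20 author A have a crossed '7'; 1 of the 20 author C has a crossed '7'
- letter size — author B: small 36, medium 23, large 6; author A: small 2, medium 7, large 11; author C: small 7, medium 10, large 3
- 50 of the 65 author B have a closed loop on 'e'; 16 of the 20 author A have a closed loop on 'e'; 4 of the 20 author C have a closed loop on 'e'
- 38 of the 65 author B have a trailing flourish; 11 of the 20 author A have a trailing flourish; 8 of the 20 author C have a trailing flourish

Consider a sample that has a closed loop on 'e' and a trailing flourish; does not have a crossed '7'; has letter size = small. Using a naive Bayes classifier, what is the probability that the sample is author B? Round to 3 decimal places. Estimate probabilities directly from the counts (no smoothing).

author B: (65/105) × (37/65) × (36/65) × (50/65) × (38/65) ≈ 0.0877664
author A: (20/105) × (9/20) × (2/20) × (16/20) × (11/20) ≈ 0.00377143
author C: (20/105) × (19/20) × (7/20) × (4/20) × (8/20) ≈ 0.00506667
P(author B | x) = 0.0877664 / 0.0966045 ≈ 0.909

0.909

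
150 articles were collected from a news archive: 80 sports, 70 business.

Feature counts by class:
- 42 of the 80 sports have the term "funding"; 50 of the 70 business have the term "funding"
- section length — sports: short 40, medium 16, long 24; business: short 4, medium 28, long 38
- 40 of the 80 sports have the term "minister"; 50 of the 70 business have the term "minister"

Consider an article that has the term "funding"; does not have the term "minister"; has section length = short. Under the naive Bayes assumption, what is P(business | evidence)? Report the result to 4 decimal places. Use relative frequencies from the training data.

sports: (80/150) × (42/80) × (40/80) × (40/80) = 0.07
business: (70/150) × (50/70) × (4/70) × (20/70) ≈ 0.00544218
P(business | x) = 0.00544218 / 0.07544218 ≈ 0.0721

0.0721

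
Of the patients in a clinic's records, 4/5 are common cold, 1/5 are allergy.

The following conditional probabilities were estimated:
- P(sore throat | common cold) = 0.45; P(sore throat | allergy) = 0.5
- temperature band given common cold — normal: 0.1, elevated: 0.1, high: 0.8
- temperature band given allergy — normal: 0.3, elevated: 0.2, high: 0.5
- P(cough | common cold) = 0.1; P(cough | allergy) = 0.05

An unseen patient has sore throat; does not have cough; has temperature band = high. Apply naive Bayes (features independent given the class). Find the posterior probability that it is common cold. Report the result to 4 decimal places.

0.8451

common cold: 0.8 × 0.45 × 0.8 × (1−0.1) = 0.2592
allergy: 0.2 × 0.5 × 0.5 × (1−0.05) = 0.0475
P(common cold | x) = 0.2592 / 0.3067 ≈ 0.8451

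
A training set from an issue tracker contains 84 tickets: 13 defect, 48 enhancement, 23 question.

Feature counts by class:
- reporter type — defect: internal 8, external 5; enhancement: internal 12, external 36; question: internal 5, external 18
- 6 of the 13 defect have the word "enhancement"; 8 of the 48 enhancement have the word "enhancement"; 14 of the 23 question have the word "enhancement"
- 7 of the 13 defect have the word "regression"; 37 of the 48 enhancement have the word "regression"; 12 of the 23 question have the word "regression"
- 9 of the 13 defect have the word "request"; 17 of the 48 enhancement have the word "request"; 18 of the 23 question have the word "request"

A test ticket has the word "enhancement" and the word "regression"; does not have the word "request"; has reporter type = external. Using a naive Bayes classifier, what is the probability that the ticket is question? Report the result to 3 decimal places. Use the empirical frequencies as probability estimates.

defect: (13/84) × (5/13) × (6/13) × (7/13) × (4/13) ≈ 0.00455166
enhancement: (48/84) × (36/48) × (8/48) × (37/48) × (31/48) ≈ 0.0355593
question: (23/84) × (18/23) × (14/23) × (12/23) × (5/23) ≈ 0.0147941
P(question | x) = 0.0147941 / 0.05490506 ≈ 0.269

0.269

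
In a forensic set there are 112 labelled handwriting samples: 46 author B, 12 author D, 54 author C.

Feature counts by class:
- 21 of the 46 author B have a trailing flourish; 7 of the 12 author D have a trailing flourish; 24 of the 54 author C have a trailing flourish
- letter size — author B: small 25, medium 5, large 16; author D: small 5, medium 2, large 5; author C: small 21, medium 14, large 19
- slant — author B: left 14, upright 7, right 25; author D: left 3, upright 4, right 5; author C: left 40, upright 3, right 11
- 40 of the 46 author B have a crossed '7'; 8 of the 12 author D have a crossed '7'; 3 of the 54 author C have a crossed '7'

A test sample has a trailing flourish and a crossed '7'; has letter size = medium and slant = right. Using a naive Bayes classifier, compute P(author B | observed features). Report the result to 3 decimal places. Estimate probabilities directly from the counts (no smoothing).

0.732

author B: (46/112) × (21/46) × (5/46) × (25/46) × (40/46) ≈ 0.00963159
author D: (12/112) × (7/12) × (2/12) × (5/12) × (8/12) ≈ 0.00289352
author C: (54/112) × (24/54) × (14/54) × (11/54) × (3/54) ≈ 0.000628715
P(author B | x) = 0.00963159 / 0.013153825 ≈ 0.732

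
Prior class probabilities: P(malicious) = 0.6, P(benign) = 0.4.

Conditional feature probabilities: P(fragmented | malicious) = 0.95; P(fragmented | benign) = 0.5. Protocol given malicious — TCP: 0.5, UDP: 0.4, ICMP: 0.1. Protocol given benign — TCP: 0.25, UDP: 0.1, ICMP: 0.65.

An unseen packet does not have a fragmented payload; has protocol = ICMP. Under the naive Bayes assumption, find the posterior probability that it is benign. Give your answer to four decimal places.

0.9774

malicious: 0.6 × (1−0.95) × 0.1 = 0.003
benign: 0.4 × (1−0.5) × 0.65 = 0.13
P(benign | x) = 0.13 / 0.133 ≈ 0.9774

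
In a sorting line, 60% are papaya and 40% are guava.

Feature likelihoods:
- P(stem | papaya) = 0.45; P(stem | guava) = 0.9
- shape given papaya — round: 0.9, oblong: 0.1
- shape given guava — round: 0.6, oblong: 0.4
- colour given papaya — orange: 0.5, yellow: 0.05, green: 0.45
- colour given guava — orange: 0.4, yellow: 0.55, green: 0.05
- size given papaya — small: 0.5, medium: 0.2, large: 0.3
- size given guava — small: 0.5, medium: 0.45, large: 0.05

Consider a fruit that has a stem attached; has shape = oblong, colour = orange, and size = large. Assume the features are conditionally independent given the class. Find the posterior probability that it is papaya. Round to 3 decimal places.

papaya: 0.6 × 0.45 × 0.1 × 0.5 × 0.3 = 0.00405
guava: 0.4 × 0.9 × 0.4 × 0.4 × 0.05 = 0.00288
P(papaya | x) = 0.00405 / 0.00693 ≈ 0.584

0.584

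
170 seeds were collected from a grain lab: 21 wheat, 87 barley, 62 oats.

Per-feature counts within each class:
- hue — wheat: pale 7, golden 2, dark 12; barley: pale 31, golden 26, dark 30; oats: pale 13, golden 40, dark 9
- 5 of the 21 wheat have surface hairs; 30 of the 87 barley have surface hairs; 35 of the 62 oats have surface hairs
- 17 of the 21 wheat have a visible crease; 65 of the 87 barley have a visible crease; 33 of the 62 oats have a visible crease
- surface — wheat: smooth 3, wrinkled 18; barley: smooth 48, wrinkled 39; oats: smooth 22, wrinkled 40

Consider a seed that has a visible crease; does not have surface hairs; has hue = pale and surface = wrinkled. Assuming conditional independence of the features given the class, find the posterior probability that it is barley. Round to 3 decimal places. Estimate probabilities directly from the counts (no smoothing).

wheat: (21/170) × (7/21) × (16/21) × (17/21) × (18/21) ≈ 0.0217687
barley: (87/170) × (31/87) × (57/87) × (65/87) × (39/87) ≈ 0.0400136
oats: (62/170) × (13/62) × (27/62) × (33/62) × (40/62) ≈ 0.0114356
P(barley | x) = 0.0400136 / 0.0732179 ≈ 0.547

0.547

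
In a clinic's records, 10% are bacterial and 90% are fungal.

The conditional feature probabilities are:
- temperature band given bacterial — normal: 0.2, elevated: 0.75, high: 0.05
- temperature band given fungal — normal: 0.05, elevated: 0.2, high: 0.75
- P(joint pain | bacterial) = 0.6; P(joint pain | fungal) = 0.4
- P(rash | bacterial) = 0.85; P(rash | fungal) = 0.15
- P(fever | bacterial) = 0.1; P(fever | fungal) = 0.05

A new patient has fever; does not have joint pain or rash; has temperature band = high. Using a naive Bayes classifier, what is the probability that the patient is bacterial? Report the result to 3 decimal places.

bacterial: 0.1 × 0.05 × (1−0.6) × (1−0.85) × 0.1 = 0.00003
fungal: 0.9 × 0.75 × (1−0.4) × (1−0.15) × 0.05 = 0.0172125
P(bacterial | x) = 0.00003 / 0.0172425 ≈ 0.002

0.002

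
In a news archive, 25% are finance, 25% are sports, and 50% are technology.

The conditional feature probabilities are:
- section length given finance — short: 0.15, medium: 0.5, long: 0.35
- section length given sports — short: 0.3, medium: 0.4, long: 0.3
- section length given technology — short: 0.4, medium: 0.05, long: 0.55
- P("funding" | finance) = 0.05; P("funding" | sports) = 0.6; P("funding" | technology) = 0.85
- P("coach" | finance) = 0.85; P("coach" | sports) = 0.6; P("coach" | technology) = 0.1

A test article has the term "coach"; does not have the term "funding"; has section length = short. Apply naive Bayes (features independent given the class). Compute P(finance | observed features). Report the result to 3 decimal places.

0.590

finance: 0.25 × 0.15 × (1−0.05) × 0.85 = 0.03028125
sports: 0.25 × 0.3 × (1−0.6) × 0.6 = 0.018
technology: 0.5 × 0.4 × (1−0.85) × 0.1 = 0.003
P(finance | x) = 0.03028125 / 0.05128125 ≈ 0.590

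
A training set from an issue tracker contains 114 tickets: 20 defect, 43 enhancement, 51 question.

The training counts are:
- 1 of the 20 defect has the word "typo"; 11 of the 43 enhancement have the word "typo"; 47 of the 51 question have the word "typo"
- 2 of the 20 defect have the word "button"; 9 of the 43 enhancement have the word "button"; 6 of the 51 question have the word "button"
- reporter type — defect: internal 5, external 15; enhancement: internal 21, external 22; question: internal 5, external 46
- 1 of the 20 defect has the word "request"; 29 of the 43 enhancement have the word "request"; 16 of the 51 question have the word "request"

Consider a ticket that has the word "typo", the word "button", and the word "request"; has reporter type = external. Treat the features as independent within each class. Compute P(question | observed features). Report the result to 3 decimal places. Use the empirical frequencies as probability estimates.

defect: (20/114) × (1/20) × (2/20) × (15/20) × (1/20) ≈ 0.0000328947
enhancement: (43/114) × (11/43) × (9/43) × (22/43) × (29/43) ≈ 0.0069686
question: (51/114) × (47/51) × (6/51) × (46/51) × (16/51) ≈ 0.013725
P(question | x) = 0.013725 / 0.0207264947 ≈ 0.662

0.662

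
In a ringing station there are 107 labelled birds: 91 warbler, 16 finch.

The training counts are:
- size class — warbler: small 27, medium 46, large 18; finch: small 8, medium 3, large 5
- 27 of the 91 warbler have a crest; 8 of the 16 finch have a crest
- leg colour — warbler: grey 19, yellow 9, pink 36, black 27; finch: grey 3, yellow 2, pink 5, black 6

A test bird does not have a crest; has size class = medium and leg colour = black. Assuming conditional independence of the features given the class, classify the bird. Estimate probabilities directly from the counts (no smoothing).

warbler

warbler: (91/107) × (46/91) × (64/91) × (27/91) ≈ 0.0897088
finch: (16/107) × (3/16) × (8/16) × (6/16) ≈ 0.00525701
Highest score → warbler.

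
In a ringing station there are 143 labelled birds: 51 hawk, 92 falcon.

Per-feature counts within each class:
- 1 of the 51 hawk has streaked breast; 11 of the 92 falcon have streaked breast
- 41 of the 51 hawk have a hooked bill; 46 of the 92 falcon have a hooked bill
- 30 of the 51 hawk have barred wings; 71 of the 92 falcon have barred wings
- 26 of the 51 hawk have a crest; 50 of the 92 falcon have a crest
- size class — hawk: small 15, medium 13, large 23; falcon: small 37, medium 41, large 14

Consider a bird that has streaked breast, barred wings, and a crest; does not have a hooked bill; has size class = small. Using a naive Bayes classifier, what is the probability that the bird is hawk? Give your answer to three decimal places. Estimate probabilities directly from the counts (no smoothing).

0.018

hawk: (51/143) × (1/51) × (10/51) × (30/51) × (26/51) × (15/51) ≈ 0.00012094
falcon: (92/143) × (11/92) × (46/92) × (71/92) × (50/92) × (37/92) ≈ 0.00648774
P(hawk | x) = 0.00012094 / 0.00660868 ≈ 0.018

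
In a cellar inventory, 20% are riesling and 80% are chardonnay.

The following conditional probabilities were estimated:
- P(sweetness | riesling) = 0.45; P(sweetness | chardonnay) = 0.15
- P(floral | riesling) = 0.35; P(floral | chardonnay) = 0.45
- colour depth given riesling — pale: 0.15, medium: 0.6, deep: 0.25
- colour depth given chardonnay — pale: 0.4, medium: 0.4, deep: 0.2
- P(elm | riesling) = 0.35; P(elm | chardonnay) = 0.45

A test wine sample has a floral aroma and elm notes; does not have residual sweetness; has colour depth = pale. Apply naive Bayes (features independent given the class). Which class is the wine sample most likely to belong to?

riesling: 0.2 × (1−0.45) × 0.35 × 0.15 × 0.35 = 0.00202125
chardonnay: 0.8 × (1−0.15) × 0.45 × 0.4 × 0.45 = 0.05508
Highest score → chardonnay.

chardonnay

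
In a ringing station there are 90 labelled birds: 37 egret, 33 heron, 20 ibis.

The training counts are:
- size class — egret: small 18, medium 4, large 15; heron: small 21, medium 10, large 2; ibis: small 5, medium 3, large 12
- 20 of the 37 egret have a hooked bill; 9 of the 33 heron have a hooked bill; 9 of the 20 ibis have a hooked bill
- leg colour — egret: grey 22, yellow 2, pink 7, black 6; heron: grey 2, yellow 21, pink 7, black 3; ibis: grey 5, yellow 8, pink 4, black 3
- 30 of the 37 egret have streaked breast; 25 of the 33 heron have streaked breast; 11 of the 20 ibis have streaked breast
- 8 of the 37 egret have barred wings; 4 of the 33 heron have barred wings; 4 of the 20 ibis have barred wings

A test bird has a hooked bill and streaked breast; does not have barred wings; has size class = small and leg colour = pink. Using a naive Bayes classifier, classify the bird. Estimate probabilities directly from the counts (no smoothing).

egret: (37/90) × (18/37) × (20/37) × (7/37) × (30/37) × (29/37) ≈ 0.0129978
heron: (33/90) × (21/33) × (9/33) × (7/33) × (25/33) × (29/33) ≈ 0.00898669
ibis: (20/90) × (5/20) × (9/20) × (4/20) × (11/20) × (16/20) = 0.0022
Highest score → egret.

egret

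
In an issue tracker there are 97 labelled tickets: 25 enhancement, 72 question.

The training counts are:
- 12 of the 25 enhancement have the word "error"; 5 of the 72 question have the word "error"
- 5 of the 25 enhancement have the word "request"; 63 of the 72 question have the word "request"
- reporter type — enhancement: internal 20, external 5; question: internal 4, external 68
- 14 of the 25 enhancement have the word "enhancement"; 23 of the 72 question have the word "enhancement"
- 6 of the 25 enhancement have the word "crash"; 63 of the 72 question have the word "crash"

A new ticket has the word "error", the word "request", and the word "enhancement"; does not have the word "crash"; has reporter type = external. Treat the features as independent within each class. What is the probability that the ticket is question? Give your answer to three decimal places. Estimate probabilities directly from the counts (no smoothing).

enhancement: (25/97) × (12/25) × (5/25) × (5/25) × (14/25) × (19/25) ≈ 0.00210606
question: (72/97) × (5/72) × (63/72) × (68/72) × (23/72) × (9/72) ≈ 0.00170094
P(question | x) = 0.00170094 / 0.003807 ≈ 0.447

0.447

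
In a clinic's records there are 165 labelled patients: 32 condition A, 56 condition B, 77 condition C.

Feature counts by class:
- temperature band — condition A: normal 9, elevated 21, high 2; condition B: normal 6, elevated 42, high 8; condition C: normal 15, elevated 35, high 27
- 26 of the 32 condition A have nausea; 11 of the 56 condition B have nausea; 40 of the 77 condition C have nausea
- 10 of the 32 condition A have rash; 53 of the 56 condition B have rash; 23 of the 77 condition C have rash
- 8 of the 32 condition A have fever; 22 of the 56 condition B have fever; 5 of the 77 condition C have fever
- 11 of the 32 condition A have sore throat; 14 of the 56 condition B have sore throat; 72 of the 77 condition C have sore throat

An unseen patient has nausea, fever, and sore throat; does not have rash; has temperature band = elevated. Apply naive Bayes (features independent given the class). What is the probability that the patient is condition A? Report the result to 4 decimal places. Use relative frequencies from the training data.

0.5522

condition A: (32/165) × (21/32) × (26/32) × (22/32) × (8/32) × (11/32) = 0.006109619140625
condition B: (56/165) × (42/56) × (11/56) × (3/56) × (22/56) × (14/56) ≈ 0.000263074
condition C: (77/165) × (35/77) × (40/77) × (54/77) × (5/77) × (72/77) ≈ 0.00469221
P(condition A | x) = 0.006109619140625 / 0.011064903140625 ≈ 0.5522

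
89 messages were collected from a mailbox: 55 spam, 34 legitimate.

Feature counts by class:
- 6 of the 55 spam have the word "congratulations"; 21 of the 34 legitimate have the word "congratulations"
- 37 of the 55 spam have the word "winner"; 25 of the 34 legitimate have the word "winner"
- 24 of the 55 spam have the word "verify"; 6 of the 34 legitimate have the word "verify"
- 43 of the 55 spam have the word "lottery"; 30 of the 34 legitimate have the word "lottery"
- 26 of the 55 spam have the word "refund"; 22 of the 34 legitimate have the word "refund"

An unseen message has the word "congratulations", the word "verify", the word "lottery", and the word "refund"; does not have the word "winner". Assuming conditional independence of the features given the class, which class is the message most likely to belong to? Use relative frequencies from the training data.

spam: (55/89) × (6/55) × (18/55) × (24/55) × (43/55) × (26/55) ≈ 0.00355825
legitimate: (34/89) × (21/34) × (9/34) × (6/34) × (30/34) × (22/34) ≈ 0.00629291
Highest score → legitimate.

legitimate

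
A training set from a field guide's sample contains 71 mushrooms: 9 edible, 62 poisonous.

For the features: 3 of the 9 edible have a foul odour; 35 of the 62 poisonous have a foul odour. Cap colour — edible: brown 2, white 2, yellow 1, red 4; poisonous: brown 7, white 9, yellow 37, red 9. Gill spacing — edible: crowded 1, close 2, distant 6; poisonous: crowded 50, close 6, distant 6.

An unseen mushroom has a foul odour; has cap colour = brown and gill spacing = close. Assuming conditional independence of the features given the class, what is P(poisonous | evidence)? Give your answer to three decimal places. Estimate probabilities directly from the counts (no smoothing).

edible: (9/71) × (3/9) × (2/9) × (2/9) ≈ 0.00208659
poisonous: (62/71) × (35/62) × (7/62) × (6/62) ≈ 0.00538611
P(poisonous | x) = 0.00538611 / 0.0074727 ≈ 0.721

0.721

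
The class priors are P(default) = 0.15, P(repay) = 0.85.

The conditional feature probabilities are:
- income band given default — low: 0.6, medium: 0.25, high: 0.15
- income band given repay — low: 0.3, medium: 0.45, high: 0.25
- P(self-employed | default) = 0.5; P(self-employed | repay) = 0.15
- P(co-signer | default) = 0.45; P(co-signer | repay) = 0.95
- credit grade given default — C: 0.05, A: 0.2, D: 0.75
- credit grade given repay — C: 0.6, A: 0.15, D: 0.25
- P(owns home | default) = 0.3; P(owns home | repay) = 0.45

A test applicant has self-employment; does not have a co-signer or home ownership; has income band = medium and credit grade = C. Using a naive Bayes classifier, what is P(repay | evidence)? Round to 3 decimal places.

0.724

default: 0.15 × 0.25 × 0.5 × (1−0.45) × 0.05 × (1−0.3) = 0.0003609375
repay: 0.85 × 0.45 × 0.15 × (1−0.95) × 0.6 × (1−0.45) = 0.0009466875
P(repay | x) = 0.0009466875 / 0.001307625 ≈ 0.724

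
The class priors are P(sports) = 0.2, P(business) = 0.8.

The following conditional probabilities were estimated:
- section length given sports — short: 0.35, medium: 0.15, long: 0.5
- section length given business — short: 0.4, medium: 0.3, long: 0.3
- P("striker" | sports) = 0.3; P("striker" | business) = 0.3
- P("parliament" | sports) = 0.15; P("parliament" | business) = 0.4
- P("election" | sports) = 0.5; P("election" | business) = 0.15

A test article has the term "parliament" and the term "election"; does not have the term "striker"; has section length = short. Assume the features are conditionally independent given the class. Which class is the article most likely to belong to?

business

sports: 0.2 × 0.35 × (1−0.3) × 0.15 × 0.5 = 0.003675
business: 0.8 × 0.4 × (1−0.3) × 0.4 × 0.15 = 0.01344
Highest score → business.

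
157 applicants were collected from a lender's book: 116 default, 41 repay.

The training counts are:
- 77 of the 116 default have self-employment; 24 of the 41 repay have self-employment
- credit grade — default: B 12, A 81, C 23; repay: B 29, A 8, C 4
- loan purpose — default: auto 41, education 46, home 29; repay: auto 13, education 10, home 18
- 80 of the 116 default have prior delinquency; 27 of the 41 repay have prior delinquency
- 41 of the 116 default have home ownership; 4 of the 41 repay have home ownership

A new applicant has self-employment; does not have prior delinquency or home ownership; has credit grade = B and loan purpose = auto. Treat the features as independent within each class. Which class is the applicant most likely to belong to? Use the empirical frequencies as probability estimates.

repay

default: (116/157) × (77/116) × (12/116) × (41/116) × (36/116) × (75/116) ≈ 0.00359822
repay: (41/157) × (24/41) × (29/41) × (13/41) × (14/41) × (37/41) ≈ 0.0105645
Highest score → repay.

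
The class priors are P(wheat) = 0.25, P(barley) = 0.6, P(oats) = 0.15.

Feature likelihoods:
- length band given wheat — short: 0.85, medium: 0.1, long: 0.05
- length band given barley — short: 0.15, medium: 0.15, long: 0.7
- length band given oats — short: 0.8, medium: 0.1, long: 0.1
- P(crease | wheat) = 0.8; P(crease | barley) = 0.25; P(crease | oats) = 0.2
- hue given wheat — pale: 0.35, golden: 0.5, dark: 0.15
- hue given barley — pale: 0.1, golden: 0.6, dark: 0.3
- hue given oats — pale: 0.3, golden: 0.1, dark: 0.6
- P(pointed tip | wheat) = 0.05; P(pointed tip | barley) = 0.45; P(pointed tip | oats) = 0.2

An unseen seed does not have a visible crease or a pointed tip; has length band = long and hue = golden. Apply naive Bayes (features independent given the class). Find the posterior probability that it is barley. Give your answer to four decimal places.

wheat: 0.25 × 0.05 × (1−0.8) × 0.5 × (1−0.05) = 0.0011875
barley: 0.6 × 0.7 × (1−0.25) × 0.6 × (1−0.45) = 0.10395
oats: 0.15 × 0.1 × (1−0.2) × 0.1 × (1−0.2) = 0.00096
P(barley | x) = 0.10395 / 0.1060975 ≈ 0.9798

0.9798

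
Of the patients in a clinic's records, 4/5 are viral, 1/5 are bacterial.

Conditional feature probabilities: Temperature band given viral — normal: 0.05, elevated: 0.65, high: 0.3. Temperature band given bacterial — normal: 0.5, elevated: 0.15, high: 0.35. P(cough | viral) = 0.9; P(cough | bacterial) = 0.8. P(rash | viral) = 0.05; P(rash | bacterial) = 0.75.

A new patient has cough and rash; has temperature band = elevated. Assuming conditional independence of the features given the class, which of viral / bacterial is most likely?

viral: 0.8 × 0.65 × 0.9 × 0.05 = 0.0234
bacterial: 0.2 × 0.15 × 0.8 × 0.75 = 0.018
Highest score → viral.

viral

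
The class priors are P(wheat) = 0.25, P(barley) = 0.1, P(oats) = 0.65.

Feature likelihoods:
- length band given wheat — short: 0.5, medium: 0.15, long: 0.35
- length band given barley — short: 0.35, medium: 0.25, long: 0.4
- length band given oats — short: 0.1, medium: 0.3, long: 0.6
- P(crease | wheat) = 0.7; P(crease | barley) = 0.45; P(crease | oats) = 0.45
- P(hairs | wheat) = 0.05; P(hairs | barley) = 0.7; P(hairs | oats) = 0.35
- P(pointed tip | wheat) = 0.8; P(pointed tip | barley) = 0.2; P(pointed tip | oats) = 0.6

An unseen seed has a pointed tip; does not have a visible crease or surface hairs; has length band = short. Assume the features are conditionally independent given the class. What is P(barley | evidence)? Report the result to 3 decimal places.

0.026

wheat: 0.25 × 0.5 × (1−0.7) × (1−0.05) × 0.8 = 0.0285
barley: 0.1 × 0.35 × (1−0.45) × (1−0.7) × 0.2 = 0.001155
oats: 0.65 × 0.1 × (1−0.45) × (1−0.35) × 0.6 = 0.0139425
P(barley | x) = 0.001155 / 0.0435975 ≈ 0.026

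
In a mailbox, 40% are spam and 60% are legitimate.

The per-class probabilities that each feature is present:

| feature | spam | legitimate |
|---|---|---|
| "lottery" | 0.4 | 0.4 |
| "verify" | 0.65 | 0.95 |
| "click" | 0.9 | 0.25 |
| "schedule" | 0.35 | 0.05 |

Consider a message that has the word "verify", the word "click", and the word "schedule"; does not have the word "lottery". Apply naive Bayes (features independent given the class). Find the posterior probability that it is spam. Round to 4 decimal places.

0.9200

spam: 0.4 × (1−0.4) × 0.65 × 0.9 × 0.35 = 0.04914
legitimate: 0.6 × (1−0.4) × 0.95 × 0.25 × 0.05 = 0.004275
P(spam | x) = 0.04914 / 0.053415 ≈ 0.9200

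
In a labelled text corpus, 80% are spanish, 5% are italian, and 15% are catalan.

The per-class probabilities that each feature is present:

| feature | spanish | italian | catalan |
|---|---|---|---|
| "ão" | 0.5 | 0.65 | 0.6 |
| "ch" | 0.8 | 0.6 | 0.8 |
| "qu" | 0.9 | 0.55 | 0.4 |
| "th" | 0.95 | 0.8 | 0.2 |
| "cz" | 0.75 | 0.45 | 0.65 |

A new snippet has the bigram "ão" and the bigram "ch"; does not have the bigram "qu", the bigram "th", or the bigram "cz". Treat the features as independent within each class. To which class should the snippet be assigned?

catalan

spanish: 0.8 × 0.5 × 0.8 × (1−0.9) × (1−0.95) × (1−0.75) = 0.0004
italian: 0.05 × 0.65 × 0.6 × (1−0.55) × (1−0.8) × (1−0.45) = 0.00096525
catalan: 0.15 × 0.6 × 0.8 × (1−0.4) × (1−0.2) × (1−0.65) = 0.012096
Highest score → catalan.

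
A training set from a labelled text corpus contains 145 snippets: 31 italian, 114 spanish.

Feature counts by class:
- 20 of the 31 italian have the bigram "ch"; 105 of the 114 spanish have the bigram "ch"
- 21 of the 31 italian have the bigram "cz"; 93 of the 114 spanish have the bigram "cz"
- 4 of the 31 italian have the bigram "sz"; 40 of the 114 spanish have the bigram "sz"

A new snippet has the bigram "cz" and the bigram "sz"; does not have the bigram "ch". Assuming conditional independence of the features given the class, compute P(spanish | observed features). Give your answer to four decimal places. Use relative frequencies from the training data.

italian: (31/145) × (11/31) × (21/31) × (4/31) ≈ 0.00663102
spanish: (114/145) × (9/114) × (93/114) × (40/114) ≈ 0.0177667
P(spanish | x) = 0.0177667 / 0.02439772 ≈ 0.7282

0.7282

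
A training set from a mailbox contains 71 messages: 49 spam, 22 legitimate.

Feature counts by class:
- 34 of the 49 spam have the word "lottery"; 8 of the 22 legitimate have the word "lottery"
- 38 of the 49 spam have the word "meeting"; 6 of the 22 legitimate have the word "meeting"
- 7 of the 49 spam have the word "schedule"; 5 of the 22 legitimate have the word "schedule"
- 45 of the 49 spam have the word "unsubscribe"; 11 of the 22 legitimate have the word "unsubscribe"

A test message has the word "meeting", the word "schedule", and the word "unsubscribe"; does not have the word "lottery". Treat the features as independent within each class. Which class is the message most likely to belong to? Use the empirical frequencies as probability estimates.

spam

spam: (49/71) × (15/49) × (38/49) × (7/49) × (45/49) ≈ 0.0214951
legitimate: (22/71) × (14/22) × (6/22) × (5/22) × (11/22) ≈ 0.00611105
Highest score → spam.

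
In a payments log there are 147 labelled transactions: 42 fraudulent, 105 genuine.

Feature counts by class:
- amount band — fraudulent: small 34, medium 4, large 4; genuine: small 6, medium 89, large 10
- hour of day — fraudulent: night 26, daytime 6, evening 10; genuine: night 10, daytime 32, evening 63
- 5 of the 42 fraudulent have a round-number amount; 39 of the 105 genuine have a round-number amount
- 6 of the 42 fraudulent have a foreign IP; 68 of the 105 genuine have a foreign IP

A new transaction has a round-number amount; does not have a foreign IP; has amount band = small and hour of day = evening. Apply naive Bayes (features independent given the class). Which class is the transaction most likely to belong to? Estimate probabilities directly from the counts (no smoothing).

fraudulent: (42/147) × (34/42) × (10/42) × (5/42) × (36/42) ≈ 0.00561935
genuine: (105/147) × (6/105) × (63/105) × (39/105) × (37/105) ≈ 0.00320533
Highest score → fraudulent.

fraudulent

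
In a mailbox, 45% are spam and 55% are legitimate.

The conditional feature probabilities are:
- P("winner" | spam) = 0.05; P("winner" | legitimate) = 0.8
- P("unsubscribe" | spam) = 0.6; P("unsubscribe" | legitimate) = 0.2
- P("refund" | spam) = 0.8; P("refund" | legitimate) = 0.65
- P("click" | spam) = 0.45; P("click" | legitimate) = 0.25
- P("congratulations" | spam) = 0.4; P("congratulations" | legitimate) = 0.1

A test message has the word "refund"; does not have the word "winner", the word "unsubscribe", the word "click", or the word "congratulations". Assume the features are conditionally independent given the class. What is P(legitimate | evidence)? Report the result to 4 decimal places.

spam: 0.45 × (1−0.05) × (1−0.6) × 0.8 × (1−0.45) × (1−0.4) = 0.045144
legitimate: 0.55 × (1−0.8) × (1−0.2) × 0.65 × (1−0.25) × (1−0.1) = 0.03861
P(legitimate | x) = 0.03861 / 0.083754 ≈ 0.4610

0.4610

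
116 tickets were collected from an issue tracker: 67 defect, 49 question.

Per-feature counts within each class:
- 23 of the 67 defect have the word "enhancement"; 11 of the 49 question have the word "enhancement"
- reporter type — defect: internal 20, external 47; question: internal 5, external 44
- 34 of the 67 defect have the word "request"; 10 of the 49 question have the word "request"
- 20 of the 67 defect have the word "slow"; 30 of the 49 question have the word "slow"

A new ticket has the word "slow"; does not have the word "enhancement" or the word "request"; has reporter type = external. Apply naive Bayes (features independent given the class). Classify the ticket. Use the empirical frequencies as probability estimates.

defect: (67/116) × (44/67) × (47/67) × (33/67) × (20/67) ≈ 0.0391212
question: (49/116) × (38/49) × (44/49) × (39/49) × (30/49) ≈ 0.143343
Highest score → question.

question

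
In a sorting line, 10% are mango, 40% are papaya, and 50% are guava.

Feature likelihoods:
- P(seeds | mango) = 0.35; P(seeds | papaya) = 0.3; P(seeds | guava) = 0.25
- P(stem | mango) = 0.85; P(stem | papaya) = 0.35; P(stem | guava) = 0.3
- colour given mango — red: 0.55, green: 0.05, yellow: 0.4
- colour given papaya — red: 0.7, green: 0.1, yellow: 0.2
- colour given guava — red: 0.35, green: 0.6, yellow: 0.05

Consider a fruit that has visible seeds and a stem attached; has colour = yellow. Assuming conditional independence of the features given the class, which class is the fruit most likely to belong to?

mango

mango: 0.1 × 0.35 × 0.85 × 0.4 = 0.0119
papaya: 0.4 × 0.3 × 0.35 × 0.2 = 0.0084
guava: 0.5 × 0.25 × 0.3 × 0.05 = 0.001875
Highest score → mango.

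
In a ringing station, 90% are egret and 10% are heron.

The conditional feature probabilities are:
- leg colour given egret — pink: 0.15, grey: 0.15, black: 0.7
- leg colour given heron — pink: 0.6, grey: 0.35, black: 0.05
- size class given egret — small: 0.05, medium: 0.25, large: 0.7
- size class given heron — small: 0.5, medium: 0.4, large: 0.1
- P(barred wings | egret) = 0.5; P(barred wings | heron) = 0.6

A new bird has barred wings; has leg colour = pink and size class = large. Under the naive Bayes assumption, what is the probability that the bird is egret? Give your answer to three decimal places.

egret: 0.9 × 0.15 × 0.7 × 0.5 = 0.04725
heron: 0.1 × 0.6 × 0.1 × 0.6 = 0.0036
P(egret | x) = 0.04725 / 0.05085 ≈ 0.929

0.929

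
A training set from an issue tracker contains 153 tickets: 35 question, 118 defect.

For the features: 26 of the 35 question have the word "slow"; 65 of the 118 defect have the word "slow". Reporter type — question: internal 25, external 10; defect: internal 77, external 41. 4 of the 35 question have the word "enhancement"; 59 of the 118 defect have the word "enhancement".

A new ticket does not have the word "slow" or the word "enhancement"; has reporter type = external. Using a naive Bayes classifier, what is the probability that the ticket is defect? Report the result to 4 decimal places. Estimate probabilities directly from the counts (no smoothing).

question: (35/153) × (9/35) × (10/35) × (31/35) ≈ 0.014886
defect: (118/153) × (53/118) × (41/118) × (59/118) ≈ 0.0601806
P(defect | x) = 0.0601806 / 0.0750666 ≈ 0.8017

0.8017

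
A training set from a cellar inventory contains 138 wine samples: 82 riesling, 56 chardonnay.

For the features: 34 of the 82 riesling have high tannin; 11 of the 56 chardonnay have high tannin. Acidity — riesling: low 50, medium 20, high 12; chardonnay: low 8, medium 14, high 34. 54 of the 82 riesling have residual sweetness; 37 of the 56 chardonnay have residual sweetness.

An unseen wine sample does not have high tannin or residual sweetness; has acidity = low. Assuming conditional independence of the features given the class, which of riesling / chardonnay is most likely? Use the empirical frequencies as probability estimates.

riesling: (82/138) × (48/82) × (50/82) × (28/82) ≈ 0.0724207
chardonnay: (56/138) × (45/56) × (8/56) × (19/56) ≈ 0.0158052
Highest score → riesling.

riesling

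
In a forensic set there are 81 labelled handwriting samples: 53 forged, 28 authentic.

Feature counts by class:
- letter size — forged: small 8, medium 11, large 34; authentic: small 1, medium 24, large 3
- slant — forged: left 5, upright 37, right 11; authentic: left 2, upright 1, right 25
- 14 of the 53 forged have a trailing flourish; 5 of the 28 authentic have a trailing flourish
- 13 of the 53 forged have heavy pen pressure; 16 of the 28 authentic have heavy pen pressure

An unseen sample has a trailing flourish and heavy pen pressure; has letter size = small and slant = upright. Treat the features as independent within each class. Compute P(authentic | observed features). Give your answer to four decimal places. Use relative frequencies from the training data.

0.0100

forged: (53/81) × (8/53) × (37/53) × (14/53) × (13/53) ≈ 0.00446736
authentic: (28/81) × (1/28) × (1/28) × (5/28) × (16/28) ≈ 0.0000449915
P(authentic | x) = 0.0000449915 / 0.0045123515 ≈ 0.0100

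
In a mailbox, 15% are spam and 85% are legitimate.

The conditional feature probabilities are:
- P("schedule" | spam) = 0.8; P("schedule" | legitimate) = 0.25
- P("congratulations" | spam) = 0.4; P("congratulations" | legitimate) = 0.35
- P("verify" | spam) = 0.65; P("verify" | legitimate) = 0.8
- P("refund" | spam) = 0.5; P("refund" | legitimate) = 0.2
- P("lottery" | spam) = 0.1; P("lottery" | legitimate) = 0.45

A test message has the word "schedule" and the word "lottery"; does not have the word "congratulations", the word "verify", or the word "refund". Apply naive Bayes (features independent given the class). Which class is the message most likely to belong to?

spam: 0.15 × 0.8 × (1−0.4) × (1−0.65) × (1−0.5) × 0.1 = 0.00126
legitimate: 0.85 × 0.25 × (1−0.35) × (1−0.8) × (1−0.2) × 0.45 = 0.009945
Highest score → legitimate.

legitimate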